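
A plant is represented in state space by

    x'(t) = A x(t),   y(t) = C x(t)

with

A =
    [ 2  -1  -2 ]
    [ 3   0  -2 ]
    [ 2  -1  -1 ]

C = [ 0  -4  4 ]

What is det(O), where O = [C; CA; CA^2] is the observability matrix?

-192

CA = [[-4, -4, 4]]
CA^2 = [[-12, 0, 12]]
Observability matrix O = [C; CA; CA^2] = [[0, -4, 4], [-4, -4, 4], [-12, 0, 12]]
Expanding along the first row, det(O) = 0·((-4)·12 - 4·0) - (-4)·((-4)·12 - 4·(-12)) + 4·((-4)·0 - (-4)·(-12)) = 0·(-48) - (-4)·0 + 4·(-48) = -192
Since det(O) ≠ 0, rank(O) = 3 and the system is completely observable.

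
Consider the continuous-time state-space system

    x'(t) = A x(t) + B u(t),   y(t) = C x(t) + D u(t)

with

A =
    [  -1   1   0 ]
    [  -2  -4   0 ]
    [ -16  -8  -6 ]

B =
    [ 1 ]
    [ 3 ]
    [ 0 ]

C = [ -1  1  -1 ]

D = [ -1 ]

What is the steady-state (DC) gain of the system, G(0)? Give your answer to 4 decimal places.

G(0) = C(-A)^{-1}B + D = -C A^{-1} B + D.
det A = -36, so A^{-1} = (1/-36)·adj(A) = [[-2/3, -1/6, 0], [1/3, -1/6, 0], [4/3, 2/3, -1/6]]
A^{-1} B = [-7/6, -1/6, 10/3]^T
C A^{-1} B = -7/3
G(0) = D - C A^{-1} B = -1 - (-7/3) = 4/3 ≈ 1.3333

1.3333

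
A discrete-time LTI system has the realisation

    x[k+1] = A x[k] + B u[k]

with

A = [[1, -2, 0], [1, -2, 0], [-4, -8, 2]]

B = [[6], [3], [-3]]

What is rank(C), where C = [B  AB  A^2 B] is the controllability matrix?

2

AB = [[0], [0], [-54]]
A^2B = [[0], [0], [-108]]
Controllability matrix C = [B  AB  A^2B] = [[6, 0, 0], [3, 0, 0], [-3, -54, -108]]
The rows r1, r2, r3 of C are linearly dependent: -r1 + 2·r2 = 0 (check each entry), so rank(C) ≤ 2.
The 2×2 minor from rows 1, 3, columns 1, 2 is 6·(-54) - 0·(-3) = -324 - 0 = -324 ≠ 0, so rank(C) = 2.
rank(C) = 2 < n = 3, so the pair (A, B) is not completely controllable.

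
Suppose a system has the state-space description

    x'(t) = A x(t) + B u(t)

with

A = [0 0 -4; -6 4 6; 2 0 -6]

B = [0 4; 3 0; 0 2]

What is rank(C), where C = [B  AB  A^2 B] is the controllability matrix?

AB = [[0, -8], [12, -12], [0, -4]]
A^2B = [[0, 16], [48, -24], [0, 8]]
Controllability matrix C = [B  AB  A^2B] = [[0, 4, 0, -8, 0, 16], [3, 0, 12, -12, 48, -24], [0, 2, 0, -4, 0, 8]]
The rows r1, r2, r3 of C are linearly dependent: -r1 + 2·r3 = 0 (check each entry), so rank(C) ≤ 2.
The 2×2 minor from rows 1, 2, columns 1, 2 is 0·0 - 4·3 = 0 - 12 = -12 ≠ 0, so rank(C) = 2.
rank(C) = 2 < n = 3, so the pair (A, B) is not completely controllable.

2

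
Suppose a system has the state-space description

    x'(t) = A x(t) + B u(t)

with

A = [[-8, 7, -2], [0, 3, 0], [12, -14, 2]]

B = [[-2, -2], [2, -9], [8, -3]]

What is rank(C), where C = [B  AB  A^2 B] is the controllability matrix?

AB = [[14, -41], [6, -27], [-36, 96]]
A^2B = [[2, -53], [18, -81], [12, 78]]
Controllability matrix C = [B  AB  A^2B] = [[-2, -2, 14, -41, 2, -53], [2, -9, 6, -27, 18, -81], [8, -3, -36, 96, 12, 78]]
The rows r1, r2, r3 of C are linearly dependent: 3·r1 - r2 + r3 = 0 (check each entry), so rank(C) ≤ 2.
The 2×2 minor from rows 1, 2, columns 1, 2 is (-2)·(-9) - (-2)·2 = 18 - (-4) = 22 ≠ 0, so rank(C) = 2.
rank(C) = 2 < n = 3, so the pair (A, B) is not completely controllable.

2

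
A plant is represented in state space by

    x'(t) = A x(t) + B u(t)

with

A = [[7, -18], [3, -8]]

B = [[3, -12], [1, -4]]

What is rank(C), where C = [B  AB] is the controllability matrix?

AB = [[3, -12], [1, -4]]
Controllability matrix C = [B  AB] = [[3, -12, 3, -12], [1, -4, 1, -4]]
Every column of C is a scalar multiple of column 1 = [3, 1] (multipliers 1, -4, 1, -4), so the columns span a one-dimensional space.
C ≠ 0, hence rank(C) = 1.
rank(C) = 1 < n = 2, so the pair (A, B) is not completely controllable.

1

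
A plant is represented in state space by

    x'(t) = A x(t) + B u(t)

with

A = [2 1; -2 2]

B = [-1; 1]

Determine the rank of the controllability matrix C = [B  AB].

AB = [[-1], [4]]
Controllability matrix C = [B  AB] = [[-1, -1], [1, 4]]
det(C) = (-1)·4 - (-1)·1 = -4 - (-1) = -3 ≠ 0, so rank(C) = 2.
rank(C) = 2 = n, so the pair (A, B) is completely controllable.

2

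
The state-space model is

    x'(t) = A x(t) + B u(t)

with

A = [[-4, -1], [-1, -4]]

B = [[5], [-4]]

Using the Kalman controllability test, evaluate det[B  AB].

AB = [[-16], [11]]
Controllability matrix C = [B  AB] = [[5, -16], [-4, 11]]
det(C) = 5·11 - (-16)·(-4) = 55 - 64 = -9
Since det(C) ≠ 0, rank(C) = 2 and the system is completely controllable.

-9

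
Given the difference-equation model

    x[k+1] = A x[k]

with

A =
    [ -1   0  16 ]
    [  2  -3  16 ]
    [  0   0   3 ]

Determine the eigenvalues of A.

-3, -1, 3

det(zI - A) = z^3 - (tr A)z^2 + (M11 + M22 + M33)z - det A, where Mii is the 2×2 principal minor of A obtained by deleting row i and column i.
tr A = (-1) + (-3) + 3 = -1; M11 = (-3)·3 - 16·0 = -9 - 0 = -9; M22 = (-1)·3 - 16·0 = -3 - 0 = -3; M33 = (-1)·(-3) - 0·2 = 3 - 0 = 3; sum of minors = -9.
det A = (-1)·((-3)·3 - 16·0) - 0·(2·3 - 16·0) + 16·(2·0 - (-3)·0) = (-1)·(-9) - 0·6 + 16·0 = 9.
So p(z) = det(zI - A) = z^3 + z^2 - 9z - 9.
Rational-root test: any integer root divides -9. Testing small divisors, z = -1 works: p(-1) = -1 + 1 + 9 + (-9) = 0, so (z + 1) is a factor.
Dividing, p(z) = (z + 1)(z^2 - 9).
Factor z^2 - 9: two numbers with sum 0 and product -9 are 3 and -3, so z^2 - 9 = (z - 3)(z + 3).
Hence p(z) = (z - 3) (z + 1) (z + 3), with roots -3, -1, 3.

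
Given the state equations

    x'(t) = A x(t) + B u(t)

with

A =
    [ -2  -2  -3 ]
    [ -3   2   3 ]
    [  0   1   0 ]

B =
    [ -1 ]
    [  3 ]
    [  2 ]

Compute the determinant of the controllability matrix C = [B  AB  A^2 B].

-549

AB = [[-10], [15], [3]]
A^2B = [[-19], [69], [15]]
Controllability matrix C = [B  AB  A^2B] = [[-1, -10, -19], [3, 15, 69], [2, 3, 15]]
Expanding along the first row, det(C) = (-1)·(15·15 - 69·3) - (-10)·(3·15 - 69·2) + (-19)·(3·3 - 15·2) = (-1)·18 - (-10)·(-93) + (-19)·(-21) = -549
Since det(C) ≠ 0, rank(C) = 3 and the system is completely controllable.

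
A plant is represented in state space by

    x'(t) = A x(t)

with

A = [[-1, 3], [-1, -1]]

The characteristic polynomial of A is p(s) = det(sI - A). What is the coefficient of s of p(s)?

For a 2×2 matrix, det(sI - A) = s^2 - (tr A)s + det A.
tr A = -2, det A = 4.
So p(s) = s^2 + 2s + 4.
The coefficient of s is 2.

2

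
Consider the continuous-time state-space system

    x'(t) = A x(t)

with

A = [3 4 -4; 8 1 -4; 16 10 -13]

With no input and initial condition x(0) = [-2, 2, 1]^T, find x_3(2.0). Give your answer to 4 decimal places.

-1.1981

det(sI - A) = s^3 - (tr A)s^2 + (M11 + M22 + M33)s - det A, where Mii is the 2×2 principal minor of A obtained by deleting row i and column i.
tr A = 3 + 1 + (-13) = -9; M11 = 1·(-13) - (-4)·10 = -13 - (-40) = 27; M22 = 3·(-13) - (-4)·16 = -39 - (-64) = 25; M33 = 3·1 - 4·8 = 3 - 32 = -29; sum of minors = 23.
det A = 3·(1·(-13) - (-4)·10) - 4·(8·(-13) - (-4)·16) + (-4)·(8·10 - 1·16) = 3·27 - 4·(-40) + (-4)·64 = -15.
So p(s) = det(sI - A) = s^3 + 9s^2 + 23s + 15.
Rational-root test: any integer root divides 15. Testing small divisors, s = -1 works: p(-1) = -1 + 9 + (-23) + 15 = 0, so (s + 1) is a factor.
Dividing, p(s) = (s + 1)(s^2 + 8s + 15).
Factor s^2 + 8s + 15: two numbers with sum -8 and product 15 are -3 and -5, so s^2 + 8s + 15 = (s + 3)(s + 5).
Hence p(s) = (s + 1) (s + 3) (s + 5), with roots -5, -3, -1.
The eigenvalues -5, -3, -1 are distinct and real, so A is diagonalisable and x(t) = e^{At} x(0) = V diag(e^{λ_i t}) V^{-1} x(0), where the columns of V are the eigenvectors.
λ = -5: A - (-5)I = [[8, 4, -4], [8, 6, -4], [16, 10, -8]]. v must be orthogonal to every row; (row 1) × (row 2) = [8, 0, 16], so take v_1 = [1, 0, 2]^T.
λ = -3: A - (-3)I = [[6, 4, -4], [8, 4, -4], [16, 10, -10]]. v must be orthogonal to every row; (row 1) × (row 2) = [0, -8, -8], so take v_2 = [0, 1, 1]^T.
λ = -1: A - (-1)I = [[4, 4, -4], [8, 2, -4], [16, 10, -12]]. v must be orthogonal to every row; (row 1) × (row 2) = [-8, -16, -24], so take v_3 = [-1, -2, -3]^T.
V = [v_1 v_2 v_3] = [[1, 0, -1], [0, 1, -2], [2, 1, -3]] has det V = 1, so V^{-1} = adj(V)/det V = [[-1, -1, 1], [-4, -1, 2], [-2, -1, 1]].
Modal coordinates z(0) = V^{-1} x(0): (-1)·(-2) + (-1)·2 + 1·1 = 1; (-4)·(-2) + (-1)·2 + 2·1 = 8; (-2)·(-2) + (-1)·2 + 1·1 = 3; so z(0) = [1, 8, 3]^T.
x_3(t) = Σ_i (v_i)_3 · z_i(0) · e^{λ_i t} (row 3 of V times the modal terms).
x_3(2.0) = 2·1·e^{-5·2.0} + 1·8·e^{-3·2.0} + (-3)·3·e^{-1·2.0} = 2·0.000045 + 8·0.002479 + (-9)·0.135335 = -1.1981.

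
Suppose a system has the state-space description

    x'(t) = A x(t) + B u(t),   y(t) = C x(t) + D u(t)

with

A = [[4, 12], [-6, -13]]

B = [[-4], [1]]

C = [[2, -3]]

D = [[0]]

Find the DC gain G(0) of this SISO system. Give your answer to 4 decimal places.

-7.0000

G(0) = C(-A)^{-1}B + D = -C A^{-1} B + D.
det A = 20, so A^{-1} = (1/20)·adj(A) = [[-13/20, -3/5], [3/10, 1/5]]
A^{-1} B = [2, -1]^T
C A^{-1} B = 7
G(0) = D - C A^{-1} B = 0 - (7) = -7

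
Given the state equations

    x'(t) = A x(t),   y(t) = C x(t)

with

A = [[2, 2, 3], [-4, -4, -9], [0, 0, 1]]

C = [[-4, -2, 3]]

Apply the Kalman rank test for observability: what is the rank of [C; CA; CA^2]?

CA = [[0, 0, 9]]
CA^2 = [[0, 0, 9]]
Observability matrix O = [C; CA; CA^2] = [[-4, -2, 3], [0, 0, 9], [0, 0, 9]]
The columns c1, c2, c3 of O are linearly dependent: -c1 + 2·c2 = 0 (check each entry), so rank(O) ≤ 2.
The 2×2 minor from rows 1, 2, columns 1, 3 is (-4)·9 - 3·0 = -36 - 0 = -36 ≠ 0, so rank(O) = 2.
rank(O) = 2 < n = 3, so the pair (A, C) is not completely observable.

2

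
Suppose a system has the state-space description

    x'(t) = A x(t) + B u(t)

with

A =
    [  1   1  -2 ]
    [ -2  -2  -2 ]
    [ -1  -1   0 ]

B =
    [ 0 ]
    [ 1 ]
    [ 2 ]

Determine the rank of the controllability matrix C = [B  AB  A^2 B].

AB = [[-3], [-6], [-1]]
A^2B = [[-7], [20], [9]]
Controllability matrix C = [B  AB  A^2B] = [[0, -3, -7], [1, -6, 20], [2, -1, 9]]
det(C) = 0·((-6)·9 - 20·(-1)) - (-3)·(1·9 - 20·2) + (-7)·(1·(-1) - (-6)·2) = 0·(-34) - (-3)·(-31) + (-7)·11 = -170 ≠ 0, so rank(C) = 3.
rank(C) = 3 = n, so the pair (A, B) is completely controllable.

3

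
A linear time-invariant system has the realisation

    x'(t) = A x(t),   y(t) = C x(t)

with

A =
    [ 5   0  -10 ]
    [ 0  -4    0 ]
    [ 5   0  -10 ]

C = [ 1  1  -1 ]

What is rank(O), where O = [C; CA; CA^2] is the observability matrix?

CA = [[0, -4, 0]]
CA^2 = [[0, 16, 0]]
Observability matrix O = [C; CA; CA^2] = [[1, 1, -1], [0, -4, 0], [0, 16, 0]]
The columns c1, c2, c3 of O are linearly dependent: c1 + c3 = 0 (check each entry), so rank(O) ≤ 2.
The 2×2 minor from rows 1, 2, columns 1, 2 is 1·(-4) - 1·0 = -4 - 0 = -4 ≠ 0, so rank(O) = 2.
rank(O) = 2 < n = 3, so the pair (A, C) is not completely observable.

2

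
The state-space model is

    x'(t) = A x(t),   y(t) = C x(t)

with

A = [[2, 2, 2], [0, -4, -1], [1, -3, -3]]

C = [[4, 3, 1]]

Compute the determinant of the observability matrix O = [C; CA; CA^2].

-745

CA = [[9, -7, 2]]
CA^2 = [[20, 40, 19]]
Observability matrix O = [C; CA; CA^2] = [[4, 3, 1], [9, -7, 2], [20, 40, 19]]
Expanding along the first row, det(O) = 4·((-7)·19 - 2·40) - 3·(9·19 - 2·20) + 1·(9·40 - (-7)·20) = 4·(-213) - 3·131 + 1·500 = -745
Since det(O) ≠ 0, rank(O) = 3 and the system is completely observable.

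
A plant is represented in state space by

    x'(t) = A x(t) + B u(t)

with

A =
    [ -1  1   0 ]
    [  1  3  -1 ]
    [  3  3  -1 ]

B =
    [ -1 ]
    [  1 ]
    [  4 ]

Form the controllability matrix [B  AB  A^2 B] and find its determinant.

AB = [[2], [-2], [-4]]
A^2B = [[-4], [0], [4]]
Controllability matrix C = [B  AB  A^2B] = [[-1, 2, -4], [1, -2, 0], [4, -4, 4]]
Expanding along the first row, det(C) = (-1)·((-2)·4 - 0·(-4)) - 2·(1·4 - 0·4) + (-4)·(1·(-4) - (-2)·4) = (-1)·(-8) - 2·4 + (-4)·4 = -16
Since det(C) ≠ 0, rank(C) = 3 and the system is completely controllable.

-16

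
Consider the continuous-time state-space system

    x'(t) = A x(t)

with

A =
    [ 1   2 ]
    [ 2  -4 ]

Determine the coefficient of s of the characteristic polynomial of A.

3

For a 2×2 matrix, det(sI - A) = s^2 - (tr A)s + det A.
tr A = -3, det A = -8.
So p(s) = s^2 + 3s - 8.
The coefficient of s is 3.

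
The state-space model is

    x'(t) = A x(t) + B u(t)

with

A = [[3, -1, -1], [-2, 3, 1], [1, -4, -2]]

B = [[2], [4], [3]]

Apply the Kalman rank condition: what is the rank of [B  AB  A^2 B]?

3

AB = [[-1], [11], [-20]]
A^2B = [[6], [15], [-5]]
Controllability matrix C = [B  AB  A^2B] = [[2, -1, 6], [4, 11, 15], [3, -20, -5]]
det(C) = 2·(11·(-5) - 15·(-20)) - (-1)·(4·(-5) - 15·3) + 6·(4·(-20) - 11·3) = 2·245 - (-1)·(-65) + 6·(-113) = -253 ≠ 0, so rank(C) = 3.
rank(C) = 3 = n, so the pair (A, B) is completely controllable.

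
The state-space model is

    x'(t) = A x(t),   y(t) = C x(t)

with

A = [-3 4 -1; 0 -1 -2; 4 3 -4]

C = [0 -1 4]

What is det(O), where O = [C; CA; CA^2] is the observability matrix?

CA = [[16, 13, -14]]
CA^2 = [[-104, 9, 14]]
Observability matrix O = [C; CA; CA^2] = [[0, -1, 4], [16, 13, -14], [-104, 9, 14]]
Expanding along the first row, det(O) = 0·(13·14 - (-14)·9) - (-1)·(16·14 - (-14)·(-104)) + 4·(16·9 - 13·(-104)) = 0·308 - (-1)·(-1232) + 4·1496 = 4752
Since det(O) ≠ 0, rank(O) = 3 and the system is completely observable.

4752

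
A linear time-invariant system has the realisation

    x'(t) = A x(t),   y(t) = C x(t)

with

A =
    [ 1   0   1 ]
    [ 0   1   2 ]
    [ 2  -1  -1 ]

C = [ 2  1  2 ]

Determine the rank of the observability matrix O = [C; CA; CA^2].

2

CA = [[6, -1, 2]]
CA^2 = [[10, -3, 2]]
Observability matrix O = [C; CA; CA^2] = [[2, 1, 2], [6, -1, 2], [10, -3, 2]]
The columns c1, c2, c3 of O are linearly dependent: -c1 - 2·c2 + 2·c3 = 0 (check each entry), so rank(O) ≤ 2.
The 2×2 minor from rows 1, 2, columns 1, 2 is 2·(-1) - 1·6 = -2 - 6 = -8 ≠ 0, so rank(O) = 2.
rank(O) = 2 < n = 3, so the pair (A, C) is not completely observable.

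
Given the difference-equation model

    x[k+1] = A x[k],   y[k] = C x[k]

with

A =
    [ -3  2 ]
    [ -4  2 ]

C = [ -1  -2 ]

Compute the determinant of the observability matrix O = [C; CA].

CA = [[11, -6]]
Observability matrix O = [C; CA] = [[-1, -2], [11, -6]]
det(O) = (-1)·(-6) - (-2)·11 = 6 - (-22) = 28
Since det(O) ≠ 0, rank(O) = 2 and the system is completely observable.

28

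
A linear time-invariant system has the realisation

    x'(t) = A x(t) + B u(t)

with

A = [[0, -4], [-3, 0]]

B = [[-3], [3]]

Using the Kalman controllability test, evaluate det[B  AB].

9

AB = [[-12], [9]]
Controllability matrix C = [B  AB] = [[-3, -12], [3, 9]]
det(C) = (-3)·9 - (-12)·3 = -27 - (-36) = 9
Since det(C) ≠ 0, rank(C) = 2 and the system is completely controllable.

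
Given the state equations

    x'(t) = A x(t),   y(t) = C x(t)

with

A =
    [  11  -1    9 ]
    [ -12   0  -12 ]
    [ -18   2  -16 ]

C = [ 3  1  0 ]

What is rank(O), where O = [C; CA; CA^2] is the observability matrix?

CA = [[21, -3, 15]]
CA^2 = [[-3, 9, -15]]
Observability matrix O = [C; CA; CA^2] = [[3, 1, 0], [21, -3, 15], [-3, 9, -15]]
The columns c1, c2, c3 of O are linearly dependent: -c1 + 3·c2 + 2·c3 = 0 (check each entry), so rank(O) ≤ 2.
The 2×2 minor from rows 1, 2, columns 1, 2 is 3·(-3) - 1·21 = -9 - 21 = -30 ≠ 0, so rank(O) = 2.
rank(O) = 2 < n = 3, so the pair (A, C) is not completely observable.

2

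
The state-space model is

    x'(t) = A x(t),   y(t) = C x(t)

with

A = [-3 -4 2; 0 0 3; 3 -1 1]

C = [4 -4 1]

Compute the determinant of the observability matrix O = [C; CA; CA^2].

8127

CA = [[-9, -17, -3]]
CA^2 = [[18, 39, -72]]
Observability matrix O = [C; CA; CA^2] = [[4, -4, 1], [-9, -17, -3], [18, 39, -72]]
Expanding along the first row, det(O) = 4·((-17)·(-72) - (-3)·39) - (-4)·((-9)·(-72) - (-3)·18) + 1·((-9)·39 - (-17)·18) = 4·1341 - (-4)·702 + 1·(-45) = 8127
Since det(O) ≠ 0, rank(O) = 3 and the system is completely observable.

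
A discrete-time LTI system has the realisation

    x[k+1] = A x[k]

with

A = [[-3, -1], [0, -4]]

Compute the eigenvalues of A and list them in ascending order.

-4, -3

det(zI - A) = z^2 - (tr A)z + det A, with tr A = (-3) + (-4) = -7 and det A = (-3)·(-4) - (-1)·0 = 12 - 0 = 12.
So p(z) = det(zI - A) = z^2 + 7z + 12.
Factor z^2 + 7z + 12: two numbers with sum -7 and product 12 are -3 and -4, so z^2 + 7z + 12 = (z + 3)(z + 4).
Hence p(z) = (z + 3) (z + 4), with roots -4, -3.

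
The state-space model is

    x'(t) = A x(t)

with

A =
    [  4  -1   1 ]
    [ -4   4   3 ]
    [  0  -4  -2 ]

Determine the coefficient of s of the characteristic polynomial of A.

8

Expand det(sI - A) for the 3×3 matrix.
p(s) = s^3 - 6s^2 + 8s - 40.
(Check: constant term = det(-A) = (-1)^3 det A = -40; coefficient of s^2 = -tr A = -6.)
The coefficient of s is 8.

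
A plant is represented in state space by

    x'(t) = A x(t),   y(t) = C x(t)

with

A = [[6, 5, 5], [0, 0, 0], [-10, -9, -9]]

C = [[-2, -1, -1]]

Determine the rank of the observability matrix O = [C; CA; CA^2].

CA = [[-2, -1, -1]]
CA^2 = [[-2, -1, -1]]
Observability matrix O = [C; CA; CA^2] = [[-2, -1, -1], [-2, -1, -1], [-2, -1, -1]]
Every row of O is a scalar multiple of row 1 = [-2, -1, -1] (multipliers 1, 1, 1), so the rows span a one-dimensional space.
O ≠ 0, hence rank(O) = 1.
rank(O) = 1 < n = 3, so the pair (A, C) is not completely observable.

1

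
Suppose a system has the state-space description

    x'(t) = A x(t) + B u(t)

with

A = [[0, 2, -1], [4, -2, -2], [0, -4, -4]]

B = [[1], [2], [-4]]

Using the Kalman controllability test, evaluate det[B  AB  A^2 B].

896

AB = [[8], [8], [8]]
A^2B = [[8], [0], [-64]]
Controllability matrix C = [B  AB  A^2B] = [[1, 8, 8], [2, 8, 0], [-4, 8, -64]]
Expanding along the first row, det(C) = 1·(8·(-64) - 0·8) - 8·(2·(-64) - 0·(-4)) + 8·(2·8 - 8·(-4)) = 1·(-512) - 8·(-128) + 8·48 = 896
Since det(C) ≠ 0, rank(C) = 3 and the system is completely controllable.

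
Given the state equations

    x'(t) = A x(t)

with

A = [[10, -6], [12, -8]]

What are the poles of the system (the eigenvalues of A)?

-2, 4

det(sI - A) = s^2 - (tr A)s + det A, with tr A = 10 + (-8) = 2 and det A = 10·(-8) - (-6)·12 = -80 - (-72) = -8.
So p(s) = det(sI - A) = s^2 - 2s - 8.
Factor s^2 - 2s - 8: two numbers with sum 2 and product -8 are 4 and -2, so s^2 - 2s - 8 = (s - 4)(s + 2).
Hence p(s) = (s - 4) (s + 2), with roots -2, 4.
At least one eigenvalue has non-negative real part, so the system is not asymptotically stable.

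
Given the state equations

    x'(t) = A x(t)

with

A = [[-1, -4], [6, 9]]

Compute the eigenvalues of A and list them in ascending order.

det(sI - A) = s^2 - (tr A)s + det A, with tr A = (-1) + 9 = 8 and det A = (-1)·9 - (-4)·6 = -9 - (-24) = 15.
So p(s) = det(sI - A) = s^2 - 8s + 15.
Factor s^2 - 8s + 15: two numbers with sum 8 and product 15 are 5 and 3, so s^2 - 8s + 15 = (s - 5)(s - 3).
Hence p(s) = (s - 5) (s - 3), with roots 3, 5.
At least one eigenvalue has non-negative real part, so the system is not asymptotically stable.

3, 5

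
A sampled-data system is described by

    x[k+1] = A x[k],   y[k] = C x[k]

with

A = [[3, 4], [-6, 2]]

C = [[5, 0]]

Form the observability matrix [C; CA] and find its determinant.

100

CA = [[15, 20]]
Observability matrix O = [C; CA] = [[5, 0], [15, 20]]
det(O) = 5·20 - 0·15 = 100 - 0 = 100
Since det(O) ≠ 0, rank(O) = 2 and the system is completely observable.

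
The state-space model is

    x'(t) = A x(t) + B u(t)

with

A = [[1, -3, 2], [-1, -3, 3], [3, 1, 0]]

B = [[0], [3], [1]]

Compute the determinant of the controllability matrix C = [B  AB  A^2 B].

AB = [[-7], [-6], [3]]
A^2B = [[17], [34], [-27]]
Controllability matrix C = [B  AB  A^2B] = [[0, -7, 17], [3, -6, 34], [1, 3, -27]]
Expanding along the first row, det(C) = 0·((-6)·(-27) - 34·3) - (-7)·(3·(-27) - 34·1) + 17·(3·3 - (-6)·1) = 0·60 - (-7)·(-115) + 17·15 = -550
Since det(C) ≠ 0, rank(C) = 3 and the system is completely controllable.

-550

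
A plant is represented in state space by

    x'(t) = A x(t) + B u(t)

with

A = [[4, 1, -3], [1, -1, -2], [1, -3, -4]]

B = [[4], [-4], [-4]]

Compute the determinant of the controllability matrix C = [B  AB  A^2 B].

-12800

AB = [[24], [16], [32]]
A^2B = [[16], [-56], [-152]]
Controllability matrix C = [B  AB  A^2B] = [[4, 24, 16], [-4, 16, -56], [-4, 32, -152]]
Expanding along the first row, det(C) = 4·(16·(-152) - (-56)·32) - 24·((-4)·(-152) - (-56)·(-4)) + 16·((-4)·32 - 16·(-4)) = 4·(-640) - 24·384 + 16·(-64) = -12800
Since det(C) ≠ 0, rank(C) = 3 and the system is completely controllable.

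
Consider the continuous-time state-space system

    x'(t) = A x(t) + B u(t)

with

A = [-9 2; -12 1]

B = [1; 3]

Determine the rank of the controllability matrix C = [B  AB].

AB = [[-3], [-9]]
Controllability matrix C = [B  AB] = [[1, -3], [3, -9]]
Every column of C is a scalar multiple of column 1 = [1, 3] (multipliers 1, -3), so the columns span a one-dimensional space.
C ≠ 0, hence rank(C) = 1.
rank(C) = 1 < n = 2, so the pair (A, B) is not completely controllable.

1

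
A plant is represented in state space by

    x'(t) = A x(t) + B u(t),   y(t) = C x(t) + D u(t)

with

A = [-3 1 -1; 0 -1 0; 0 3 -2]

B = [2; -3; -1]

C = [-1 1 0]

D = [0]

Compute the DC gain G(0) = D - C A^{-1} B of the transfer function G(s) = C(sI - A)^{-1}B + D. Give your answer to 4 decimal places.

G(0) = C(-A)^{-1}B + D = -C A^{-1} B + D.
det A = -6, so A^{-1} = (1/-6)·adj(A) = [[-1/3, 1/6, 1/6], [0, -1, 0], [0, -3/2, -1/2]]
A^{-1} B = [-4/3, 3, 5]^T
C A^{-1} B = 13/3
G(0) = D - C A^{-1} B = 0 - (13/3) = -13/3 ≈ -4.3333

-4.3333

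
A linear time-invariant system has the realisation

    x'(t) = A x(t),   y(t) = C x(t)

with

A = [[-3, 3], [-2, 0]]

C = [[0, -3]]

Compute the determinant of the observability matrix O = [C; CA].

CA = [[6, 0]]
Observability matrix O = [C; CA] = [[0, -3], [6, 0]]
det(O) = 0·0 - (-3)·6 = 0 - (-18) = 18
Since det(O) ≠ 0, rank(O) = 2 and the system is completely observable.

18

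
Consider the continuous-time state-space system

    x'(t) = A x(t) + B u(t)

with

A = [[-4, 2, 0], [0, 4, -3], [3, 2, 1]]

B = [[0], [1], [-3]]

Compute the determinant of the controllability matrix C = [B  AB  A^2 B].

AB = [[2], [13], [-1]]
A^2B = [[18], [55], [31]]
Controllability matrix C = [B  AB  A^2B] = [[0, 2, 18], [1, 13, 55], [-3, -1, 31]]
Expanding along the first row, det(C) = 0·(13·31 - 55·(-1)) - 2·(1·31 - 55·(-3)) + 18·(1·(-1) - 13·(-3)) = 0·458 - 2·196 + 18·38 = 292
Since det(C) ≠ 0, rank(C) = 3 and the system is completely controllable.

292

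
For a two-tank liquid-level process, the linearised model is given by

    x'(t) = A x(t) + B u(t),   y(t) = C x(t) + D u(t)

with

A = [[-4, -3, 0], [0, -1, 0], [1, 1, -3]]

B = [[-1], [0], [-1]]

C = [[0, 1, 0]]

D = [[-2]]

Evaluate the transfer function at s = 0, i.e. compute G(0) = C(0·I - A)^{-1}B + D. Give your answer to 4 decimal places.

G(0) = C(-A)^{-1}B + D = -C A^{-1} B + D.
det A = -12, so A^{-1} = (1/-12)·adj(A) = [[-1/4, 3/4, 0], [0, -1, 0], [-1/12, -1/12, -1/3]]
A^{-1} B = [1/4, 0, 5/12]^T
C A^{-1} B = 0
G(0) = D - C A^{-1} B = -2 - (0) = -2

-2.0000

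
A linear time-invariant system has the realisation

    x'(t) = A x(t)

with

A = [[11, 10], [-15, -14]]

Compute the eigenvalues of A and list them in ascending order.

det(sI - A) = s^2 - (tr A)s + det A, with tr A = 11 + (-14) = -3 and det A = 11·(-14) - 10·(-15) = -154 - (-150) = -4.
So p(s) = det(sI - A) = s^2 + 3s - 4.
Factor s^2 + 3s - 4: two numbers with sum -3 and product -4 are 1 and -4, so s^2 + 3s - 4 = (s - 1)(s + 4).
Hence p(s) = (s - 1) (s + 4), with roots -4, 1.
At least one eigenvalue has non-negative real part, so the system is not asymptotically stable.

-4, 1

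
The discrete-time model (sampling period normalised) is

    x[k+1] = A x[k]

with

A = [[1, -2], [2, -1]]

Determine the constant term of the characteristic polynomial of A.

For a 2×2 matrix, det(zI - A) = z^2 - (tr A)z + det A.
tr A = 0, det A = 3.
So p(z) = z^2 + 3.
The constant term is 3.

3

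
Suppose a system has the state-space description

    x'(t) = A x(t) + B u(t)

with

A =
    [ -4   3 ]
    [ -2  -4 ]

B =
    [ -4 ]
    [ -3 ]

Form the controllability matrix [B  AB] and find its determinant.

AB = [[7], [20]]
Controllability matrix C = [B  AB] = [[-4, 7], [-3, 20]]
det(C) = (-4)·20 - 7·(-3) = -80 - (-21) = -59
Since det(C) ≠ 0, rank(C) = 2 and the system is completely controllable.

-59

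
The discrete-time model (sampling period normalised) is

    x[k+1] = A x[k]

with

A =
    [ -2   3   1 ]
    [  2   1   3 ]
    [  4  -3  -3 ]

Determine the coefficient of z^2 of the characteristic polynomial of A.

4

Expand det(zI - A) for the 3×3 matrix.
p(z) = z^3 + 4z^2 - 32.
(Check: constant term = det(-A) = (-1)^3 det A = -32; coefficient of z^2 = -tr A = 4.)
The coefficient of z^2 is 4.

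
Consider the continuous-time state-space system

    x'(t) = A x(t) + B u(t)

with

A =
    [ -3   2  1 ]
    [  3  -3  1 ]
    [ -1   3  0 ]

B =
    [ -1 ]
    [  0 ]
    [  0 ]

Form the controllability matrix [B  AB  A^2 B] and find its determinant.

-17

AB = [[3], [-3], [1]]
A^2B = [[-14], [19], [-12]]
Controllability matrix C = [B  AB  A^2B] = [[-1, 3, -14], [0, -3, 19], [0, 1, -12]]
Expanding along the first row, det(C) = (-1)·((-3)·(-12) - 19·1) - 3·(0·(-12) - 19·0) + (-14)·(0·1 - (-3)·0) = (-1)·17 - 3·0 + (-14)·0 = -17
Since det(C) ≠ 0, rank(C) = 3 and the system is completely controllable.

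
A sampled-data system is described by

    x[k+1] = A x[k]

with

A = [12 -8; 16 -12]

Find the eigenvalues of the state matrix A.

-4, 4

det(zI - A) = z^2 - (tr A)z + det A, with tr A = 12 + (-12) = 0 and det A = 12·(-12) - (-8)·16 = -144 - (-128) = -16.
So p(z) = det(zI - A) = z^2 - 16.
Factor z^2 - 16: two numbers with sum 0 and product -16 are 4 and -4, so z^2 - 16 = (z - 4)(z + 4).
Hence p(z) = (z - 4) (z + 4), with roots -4, 4.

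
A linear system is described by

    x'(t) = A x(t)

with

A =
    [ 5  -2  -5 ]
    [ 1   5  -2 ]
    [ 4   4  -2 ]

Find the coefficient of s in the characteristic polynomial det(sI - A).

Expand det(sI - A) for the 3×3 matrix.
p(s) = s^3 - 8s^2 + 35s - 82.
(Check: constant term = det(-A) = (-1)^3 det A = -82; coefficient of s^2 = -tr A = -8.)
The coefficient of s is 35.

35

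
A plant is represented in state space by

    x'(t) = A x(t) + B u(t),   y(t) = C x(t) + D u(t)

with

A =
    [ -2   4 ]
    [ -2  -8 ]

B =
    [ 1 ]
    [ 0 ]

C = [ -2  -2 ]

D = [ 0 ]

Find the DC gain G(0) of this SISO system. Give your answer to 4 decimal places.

-0.5000

G(0) = C(-A)^{-1}B + D = -C A^{-1} B + D.
det A = 24, so A^{-1} = (1/24)·adj(A) = [[-1/3, -1/6], [1/12, -1/12]]
A^{-1} B = [-1/3, 1/12]^T
C A^{-1} B = 1/2
G(0) = D - C A^{-1} B = 0 - (1/2) = -1/2 ≈ -0.5000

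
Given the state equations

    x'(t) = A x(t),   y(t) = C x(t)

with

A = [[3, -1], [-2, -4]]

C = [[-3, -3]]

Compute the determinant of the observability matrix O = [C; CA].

-54

CA = [[-3, 15]]
Observability matrix O = [C; CA] = [[-3, -3], [-3, 15]]
det(O) = (-3)·15 - (-3)·(-3) = -45 - 9 = -54
Since det(O) ≠ 0, rank(O) = 2 and the system is completely observable.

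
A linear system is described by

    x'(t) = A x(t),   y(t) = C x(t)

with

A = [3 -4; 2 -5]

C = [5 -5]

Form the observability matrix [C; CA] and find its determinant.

50

CA = [[5, 5]]
Observability matrix O = [C; CA] = [[5, -5], [5, 5]]
det(O) = 5·5 - (-5)·5 = 25 - (-25) = 50
Since det(O) ≠ 0, rank(O) = 2 and the system is completely observable.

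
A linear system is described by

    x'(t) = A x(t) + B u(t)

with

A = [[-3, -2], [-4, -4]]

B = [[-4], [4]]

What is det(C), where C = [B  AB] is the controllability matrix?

-16

AB = [[4], [0]]
Controllability matrix C = [B  AB] = [[-4, 4], [4, 0]]
det(C) = (-4)·0 - 4·4 = 0 - 16 = -16
Since det(C) ≠ 0, rank(C) = 2 and the system is completely controllable.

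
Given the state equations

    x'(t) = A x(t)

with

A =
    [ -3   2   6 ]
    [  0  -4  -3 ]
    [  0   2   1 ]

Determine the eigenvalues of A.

det(sI - A) = s^3 - (tr A)s^2 + (M11 + M22 + M33)s - det A, where Mii is the 2×2 principal minor of A obtained by deleting row i and column i.
tr A = (-3) + (-4) + 1 = -6; M11 = (-4)·1 - (-3)·2 = -4 - (-6) = 2; M22 = (-3)·1 - 6·0 = -3 - 0 = -3; M33 = (-3)·(-4) - 2·0 = 12 - 0 = 12; sum of minors = 11.
det A = (-3)·((-4)·1 - (-3)·2) - 2·(0·1 - (-3)·0) + 6·(0·2 - (-4)·0) = (-3)·2 - 2·0 + 6·0 = -6.
So p(s) = det(sI - A) = s^3 + 6s^2 + 11s + 6.
Rational-root test: any integer root divides 6. Testing small divisors, s = -1 works: p(-1) = -1 + 6 + (-11) + 6 = 0, so (s + 1) is a factor.
Dividing, p(s) = (s + 1)(s^2 + 5s + 6).
Factor s^2 + 5s + 6: two numbers with sum -5 and product 6 are -2 and -3, so s^2 + 5s + 6 = (s + 2)(s + 3).
Hence p(s) = (s + 1) (s + 2) (s + 3), with roots -3, -2, -1.
All eigenvalues have negative real part, so the system is asymptotically stable.

-3, -2, -1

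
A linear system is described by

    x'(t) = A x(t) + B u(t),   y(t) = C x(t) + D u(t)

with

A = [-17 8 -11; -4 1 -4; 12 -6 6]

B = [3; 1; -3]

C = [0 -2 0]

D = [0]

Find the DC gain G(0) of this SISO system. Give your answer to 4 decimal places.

-3.3333

G(0) = C(-A)^{-1}B + D = -C A^{-1} B + D.
det A = -18, so A^{-1} = (1/-18)·adj(A) = [[1, -1, 7/6], [4/3, -5/3, 4/3], [-2/3, 1/3, -5/6]]
A^{-1} B = [-3/2, -5/3, 5/6]^T
C A^{-1} B = 10/3
G(0) = D - C A^{-1} B = 0 - (10/3) = -10/3 ≈ -3.3333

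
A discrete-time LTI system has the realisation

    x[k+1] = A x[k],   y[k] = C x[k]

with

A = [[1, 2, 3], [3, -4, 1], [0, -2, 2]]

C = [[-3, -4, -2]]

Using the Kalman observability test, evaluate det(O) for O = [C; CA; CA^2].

CA = [[-15, 14, -17]]
CA^2 = [[27, -52, -65]]
Observability matrix O = [C; CA; CA^2] = [[-3, -4, -2], [-15, 14, -17], [27, -52, -65]]
Expanding along the first row, det(O) = (-3)·(14·(-65) - (-17)·(-52)) - (-4)·((-15)·(-65) - (-17)·27) + (-2)·((-15)·(-52) - 14·27) = (-3)·(-1794) - (-4)·1434 + (-2)·402 = 10314
Since det(O) ≠ 0, rank(O) = 3 and the system is completely observable.

10314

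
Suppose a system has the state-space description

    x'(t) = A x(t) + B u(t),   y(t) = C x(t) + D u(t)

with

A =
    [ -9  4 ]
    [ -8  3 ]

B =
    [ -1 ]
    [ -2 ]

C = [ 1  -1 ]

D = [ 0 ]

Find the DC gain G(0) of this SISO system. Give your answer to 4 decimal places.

1.0000

G(0) = C(-A)^{-1}B + D = -C A^{-1} B + D.
det A = 5, so A^{-1} = (1/5)·adj(A) = [[3/5, -4/5], [8/5, -9/5]]
A^{-1} B = [1, 2]^T
C A^{-1} B = -1
G(0) = D - C A^{-1} B = 0 - (-1) = 1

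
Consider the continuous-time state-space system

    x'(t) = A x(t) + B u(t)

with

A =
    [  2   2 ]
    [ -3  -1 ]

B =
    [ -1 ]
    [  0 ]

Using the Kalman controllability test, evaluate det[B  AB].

AB = [[-2], [3]]
Controllability matrix C = [B  AB] = [[-1, -2], [0, 3]]
det(C) = (-1)·3 - (-2)·0 = -3 - 0 = -3
Since det(C) ≠ 0, rank(C) = 2 and the system is completely controllable.

-3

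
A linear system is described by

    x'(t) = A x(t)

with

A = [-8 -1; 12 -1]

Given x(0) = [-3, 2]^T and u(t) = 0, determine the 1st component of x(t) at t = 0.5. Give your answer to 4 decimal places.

det(sI - A) = s^2 - (tr A)s + det A, with tr A = (-8) + (-1) = -9 and det A = (-8)·(-1) - (-1)·12 = 8 - (-12) = 20.
So p(s) = det(sI - A) = s^2 + 9s + 20.
Factor s^2 + 9s + 20: two numbers with sum -9 and product 20 are -4 and -5, so s^2 + 9s + 20 = (s + 4)(s + 5).
Hence p(s) = (s + 4) (s + 5), with roots -5, -4.
The eigenvalues -5, -4 are distinct and real, so A is diagonalisable and x(t) = e^{At} x(0) = V diag(e^{λ_i t}) V^{-1} x(0), where the columns of V are the eigenvectors.
λ = -5: A - (-5)I = [[-3, -1], [12, 4]]. Row 1 gives (-3)·v1 + (-1)·v2 = 0, so take v_1 = [1, -3]^T.
λ = -4: A - (-4)I = [[-4, -1], [12, 3]]. Row 1 gives (-4)·v1 + (-1)·v2 = 0, so take v_2 = [-1, 4]^T.
V = [v_1 v_2] = [[1, -1], [-3, 4]] has det V = 1, so V^{-1} = adj(V)/det V = [[4, 1], [3, 1]].
Modal coordinates z(0) = V^{-1} x(0): 4·(-3) + 1·2 = -10; 3·(-3) + 1·2 = -7; so z(0) = [-10, -7]^T.
x_1(t) = Σ_i (v_i)_1 · z_i(0) · e^{λ_i t} (row 1 of V times the modal terms).
x_1(0.5) = 1·(-10)·e^{-5·0.5} + (-1)·(-7)·e^{-4·0.5} = (-10)·0.082085 + 7·0.135335 = 0.1265.

0.1265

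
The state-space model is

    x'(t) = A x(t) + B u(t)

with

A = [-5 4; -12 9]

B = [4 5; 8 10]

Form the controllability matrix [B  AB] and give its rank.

1

AB = [[12, 15], [24, 30]]
Controllability matrix C = [B  AB] = [[4, 5, 12, 15], [8, 10, 24, 30]]
Every column of C is a scalar multiple of column 1 = [4, 8] (multipliers 1, 5/4, 3, 15/4), so the columns span a one-dimensional space.
C ≠ 0, hence rank(C) = 1.
rank(C) = 1 < n = 2, so the pair (A, B) is not completely controllable.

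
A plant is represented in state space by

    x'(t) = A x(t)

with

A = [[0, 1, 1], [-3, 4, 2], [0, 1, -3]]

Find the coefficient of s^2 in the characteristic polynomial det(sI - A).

-1

Expand det(sI - A) for the 3×3 matrix.
p(s) = s^3 - s^2 - 11s + 12.
(Check: constant term = det(-A) = (-1)^3 det A = 12; coefficient of s^2 = -tr A = -1.)
The coefficient of s^2 is -1.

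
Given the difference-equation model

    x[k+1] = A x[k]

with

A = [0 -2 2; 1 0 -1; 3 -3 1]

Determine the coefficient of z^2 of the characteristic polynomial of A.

Expand det(zI - A) for the 3×3 matrix.
p(z) = z^3 - z^2 - 7z - 2.
(Check: constant term = det(-A) = (-1)^3 det A = -2; coefficient of z^2 = -tr A = -1.)
The coefficient of z^2 is -1.

-1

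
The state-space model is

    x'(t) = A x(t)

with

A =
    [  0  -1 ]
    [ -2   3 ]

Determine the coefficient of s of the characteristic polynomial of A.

-3

For a 2×2 matrix, det(sI - A) = s^2 - (tr A)s + det A.
tr A = 3, det A = -2.
So p(s) = s^2 - 3s - 2.
The coefficient of s is -3.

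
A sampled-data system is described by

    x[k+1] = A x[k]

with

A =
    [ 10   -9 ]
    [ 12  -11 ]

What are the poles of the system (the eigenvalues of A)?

det(zI - A) = z^2 - (tr A)z + det A, with tr A = 10 + (-11) = -1 and det A = 10·(-11) - (-9)·12 = -110 - (-108) = -2.
So p(z) = det(zI - A) = z^2 + z - 2.
Factor z^2 + z - 2: two numbers with sum -1 and product -2 are 1 and -2, so z^2 + z - 2 = (z - 1)(z + 2).
Hence p(z) = (z - 1) (z + 2), with roots -2, 1.

-2, 1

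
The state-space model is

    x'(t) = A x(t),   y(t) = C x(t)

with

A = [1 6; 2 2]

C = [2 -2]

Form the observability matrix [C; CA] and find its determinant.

12

CA = [[-2, 8]]
Observability matrix O = [C; CA] = [[2, -2], [-2, 8]]
det(O) = 2·8 - (-2)·(-2) = 16 - 4 = 12
Since det(O) ≠ 0, rank(O) = 2 and the system is completely observable.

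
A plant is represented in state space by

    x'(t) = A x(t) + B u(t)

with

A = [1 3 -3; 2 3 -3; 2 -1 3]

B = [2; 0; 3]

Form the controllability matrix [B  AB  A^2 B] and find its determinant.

AB = [[-7], [-5], [13]]
A^2B = [[-61], [-68], [30]]
Controllability matrix C = [B  AB  A^2B] = [[2, -7, -61], [0, -5, -68], [3, 13, 30]]
Expanding along the first row, det(C) = 2·((-5)·30 - (-68)·13) - (-7)·(0·30 - (-68)·3) + (-61)·(0·13 - (-5)·3) = 2·734 - (-7)·204 + (-61)·15 = 1981
Since det(C) ≠ 0, rank(C) = 3 and the system is completely controllable.

1981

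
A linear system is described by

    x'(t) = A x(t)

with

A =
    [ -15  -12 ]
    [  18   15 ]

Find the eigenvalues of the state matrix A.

-3, 3

det(sI - A) = s^2 - (tr A)s + det A, with tr A = (-15) + 15 = 0 and det A = (-15)·15 - (-12)·18 = -225 - (-216) = -9.
So p(s) = det(sI - A) = s^2 - 9.
Factor s^2 - 9: two numbers with sum 0 and product -9 are 3 and -3, so s^2 - 9 = (s - 3)(s + 3).
Hence p(s) = (s - 3) (s + 3), with roots -3, 3.
At least one eigenvalue has non-negative real part, so the system is not asymptotically stable.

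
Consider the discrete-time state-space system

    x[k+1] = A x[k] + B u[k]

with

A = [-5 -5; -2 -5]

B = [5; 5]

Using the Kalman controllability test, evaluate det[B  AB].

AB = [[-50], [-35]]
Controllability matrix C = [B  AB] = [[5, -50], [5, -35]]
det(C) = 5·(-35) - (-50)·5 = -175 - (-250) = 75
Since det(C) ≠ 0, rank(C) = 2 and the system is completely controllable.

75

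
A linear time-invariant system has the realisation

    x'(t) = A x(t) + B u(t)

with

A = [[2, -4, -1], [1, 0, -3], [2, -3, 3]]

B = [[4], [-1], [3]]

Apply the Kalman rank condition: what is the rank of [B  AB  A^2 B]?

AB = [[9], [-5], [20]]
A^2B = [[18], [-51], [93]]
Controllability matrix C = [B  AB  A^2B] = [[4, 9, 18], [-1, -5, -51], [3, 20, 93]]
det(C) = 4·((-5)·93 - (-51)·20) - 9·((-1)·93 - (-51)·3) + 18·((-1)·20 - (-5)·3) = 4·555 - 9·60 + 18·(-5) = 1590 ≠ 0, so rank(C) = 3.
rank(C) = 3 = n, so the pair (A, B) is completely controllable.

3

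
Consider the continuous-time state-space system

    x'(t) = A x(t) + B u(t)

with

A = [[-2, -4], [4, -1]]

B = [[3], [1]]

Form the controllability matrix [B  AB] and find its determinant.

AB = [[-10], [11]]
Controllability matrix C = [B  AB] = [[3, -10], [1, 11]]
det(C) = 3·11 - (-10)·1 = 33 - (-10) = 43
Since det(C) ≠ 0, rank(C) = 2 and the system is completely controllable.

43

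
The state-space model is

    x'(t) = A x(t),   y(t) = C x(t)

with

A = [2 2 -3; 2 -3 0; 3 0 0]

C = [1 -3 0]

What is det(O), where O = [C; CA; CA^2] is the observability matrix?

CA = [[-4, 11, -3]]
CA^2 = [[5, -41, 12]]
Observability matrix O = [C; CA; CA^2] = [[1, -3, 0], [-4, 11, -3], [5, -41, 12]]
Expanding along the first row, det(O) = 1·(11·12 - (-3)·(-41)) - (-3)·((-4)·12 - (-3)·5) + 0·((-4)·(-41) - 11·5) = 1·9 - (-3)·(-33) + 0·109 = -90
Since det(O) ≠ 0, rank(O) = 3 and the system is completely observable.

-90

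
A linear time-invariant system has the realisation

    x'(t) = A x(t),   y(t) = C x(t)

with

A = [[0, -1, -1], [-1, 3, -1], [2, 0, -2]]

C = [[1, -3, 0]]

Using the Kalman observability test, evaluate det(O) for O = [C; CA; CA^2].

-21

CA = [[3, -10, 2]]
CA^2 = [[14, -33, 3]]
Observability matrix O = [C; CA; CA^2] = [[1, -3, 0], [3, -10, 2], [14, -33, 3]]
Expanding along the first row, det(O) = 1·((-10)·3 - 2·(-33)) - (-3)·(3·3 - 2·14) + 0·(3·(-33) - (-10)·14) = 1·36 - (-3)·(-19) + 0·41 = -21
Since det(O) ≠ 0, rank(O) = 3 and the system is completely observable.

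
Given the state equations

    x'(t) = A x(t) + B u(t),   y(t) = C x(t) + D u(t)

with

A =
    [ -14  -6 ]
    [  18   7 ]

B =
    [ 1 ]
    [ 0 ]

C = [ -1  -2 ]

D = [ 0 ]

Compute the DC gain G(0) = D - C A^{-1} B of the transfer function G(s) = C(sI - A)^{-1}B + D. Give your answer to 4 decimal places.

G(0) = C(-A)^{-1}B + D = -C A^{-1} B + D.
det A = 10, so A^{-1} = (1/10)·adj(A) = [[7/10, 3/5], [-9/5, -7/5]]
A^{-1} B = [7/10, -9/5]^T
C A^{-1} B = 29/10
G(0) = D - C A^{-1} B = 0 - (29/10) = -29/10 ≈ -2.9000

-2.9000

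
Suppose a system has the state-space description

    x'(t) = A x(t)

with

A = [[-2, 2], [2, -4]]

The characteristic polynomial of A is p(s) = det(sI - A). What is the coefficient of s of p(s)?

6

For a 2×2 matrix, det(sI - A) = s^2 - (tr A)s + det A.
tr A = -6, det A = 4.
So p(s) = s^2 + 6s + 4.
The coefficient of s is 6.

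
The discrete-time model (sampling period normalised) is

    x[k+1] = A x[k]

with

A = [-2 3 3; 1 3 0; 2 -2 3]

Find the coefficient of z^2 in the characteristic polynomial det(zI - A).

Expand det(zI - A) for the 3×3 matrix.
p(z) = z^3 - 4z^2 - 12z + 51.
(Check: constant term = det(-A) = (-1)^3 det A = 51; coefficient of z^2 = -tr A = -4.)
The coefficient of z^2 is -4.

-4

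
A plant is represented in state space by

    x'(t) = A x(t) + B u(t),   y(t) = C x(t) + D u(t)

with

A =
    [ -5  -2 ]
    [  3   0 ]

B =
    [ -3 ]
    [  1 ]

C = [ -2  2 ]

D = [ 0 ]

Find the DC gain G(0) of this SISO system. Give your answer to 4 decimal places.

-0.6667

G(0) = C(-A)^{-1}B + D = -C A^{-1} B + D.
det A = 6, so A^{-1} = (1/6)·adj(A) = [[0, 1/3], [-1/2, -5/6]]
A^{-1} B = [1/3, 2/3]^T
C A^{-1} B = 2/3
G(0) = D - C A^{-1} B = 0 - (2/3) = -2/3 ≈ -0.6667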